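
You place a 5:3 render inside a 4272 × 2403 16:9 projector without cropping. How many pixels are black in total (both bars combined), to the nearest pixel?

641601 pixels

5:3 (1.667) < 16:9 (1.778), so the render fills the height.
That makes the image 4005.0000 px wide (2403 × 5/3).
4272 − 4005.0000 = 267.0000 px of bars.
Across the 2403-px span: 267.0000 × 2403 ≈ 641601 px.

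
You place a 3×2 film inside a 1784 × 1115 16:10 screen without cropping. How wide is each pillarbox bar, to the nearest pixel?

56 px

3×2 (1.500) < 16:10 (1.600), so the film fills the height.
The film is 1115 × 3/2 ≈ 1672.50 px wide.
Leftover width: 1784 − 1672.50 = 111.50 px → 55.75 each side.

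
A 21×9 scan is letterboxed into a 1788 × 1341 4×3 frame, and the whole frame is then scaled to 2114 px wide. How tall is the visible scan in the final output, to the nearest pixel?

906 px

Fitted into 1788×1341, the scan spans the width; its height is 1788 × 9/21 ≈ 766.29 px.
Scaling 1788 → 2114 is ×1.1823, so the height becomes 766.29 × 1.1823 ≈ 906.00 px.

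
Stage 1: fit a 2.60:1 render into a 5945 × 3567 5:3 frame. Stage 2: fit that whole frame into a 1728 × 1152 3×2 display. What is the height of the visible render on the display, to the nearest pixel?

First fit — 2.60:1 into 5945×3567 spans the width: 5945.00 × 2286.54.
5:3 in 1728×1152: fills the width, so the intermediate becomes 1728.00 × 1036.80 — a scale of ×0.2907.
Applying the same ×0.2907: 2286.54 → 664.62.

665 px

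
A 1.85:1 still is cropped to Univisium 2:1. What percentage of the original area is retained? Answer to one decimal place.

Going from 1.85:1 to Univisium 2:1 means cutting height while keeping width.
Area ratio = (1.850)/(2.000) = 92.50% retained.

92.5%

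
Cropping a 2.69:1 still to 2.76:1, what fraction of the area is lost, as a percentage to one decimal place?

2.5%

The width stays; only height is cut (since 2.76:1 is wider than 2.69:1).
Area ratio = (2.690)/(2.760) = 97.46%; the remaining 2.54% is cropped out.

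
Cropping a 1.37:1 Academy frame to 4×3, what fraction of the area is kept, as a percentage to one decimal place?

97.3%

The height stays; only width is cut (since 4×3 is narrower than 1.37:1 Academy).
(1.333)/(1.370) ≈ 0.973 of the area survives.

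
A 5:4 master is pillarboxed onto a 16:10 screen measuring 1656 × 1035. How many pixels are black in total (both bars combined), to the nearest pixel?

5:4 (1.250) < 16:10 (1.600), so the master fills the height.
The master is 1035 × 5/4 ≈ 1293.7500 px wide.
Black = 1656 − 1293.7500 = 362.2500 px.
Bar area = 362.2500 × 1035 ≈ 374929 px.

374929 pixels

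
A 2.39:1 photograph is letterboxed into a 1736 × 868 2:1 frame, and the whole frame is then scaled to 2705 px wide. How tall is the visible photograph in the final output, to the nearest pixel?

1132 px

Fitted into 1736×868, the photograph spans the width; its height is 1736 / 2.390 ≈ 726.36 px.
The frame scales by 2705/1736 = 1.5582; 726.36 × 1.5582 ≈ 1131.80 px.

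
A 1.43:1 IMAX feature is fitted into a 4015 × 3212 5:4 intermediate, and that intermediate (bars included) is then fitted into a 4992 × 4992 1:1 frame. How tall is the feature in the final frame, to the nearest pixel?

Inside the 4015×3212 canvas the feature is width-limited at 4015.00 × 2807.69.
Second fit — the 5:4 canvas into 4992×4992 spans the width: 4992.00 × 3993.60 (×1.2433 from 4015×3212).
Applying the same ×1.2433: 2807.69 → 3490.91.

3491 px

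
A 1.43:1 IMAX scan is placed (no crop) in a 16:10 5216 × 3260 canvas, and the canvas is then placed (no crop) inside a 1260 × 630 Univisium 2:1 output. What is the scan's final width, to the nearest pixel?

1.43:1 IMAX in 5216×3260: fills the height, so the scan is 4661.80 × 3260.00.
Second fit — the 16:10 canvas into 1260×630 spans the height: 1008.00 × 630.00 (×0.1933 from 5216×3260).
Applying the same ×0.1933: 4661.80 → 900.90.

901 px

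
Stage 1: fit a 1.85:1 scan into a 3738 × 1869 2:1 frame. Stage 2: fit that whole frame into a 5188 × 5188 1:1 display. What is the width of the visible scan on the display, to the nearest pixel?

4799 px

1.85:1 in 3738×1869: fills the height, so the scan is 3457.65 × 1869.00.
2:1 in 5188×5188: fills the width, so the intermediate becomes 5188.00 × 2594.00 — a scale of ×1.3879.
The scan scales with it: width 3457.65 × 1.3879 ≈ 4798.90.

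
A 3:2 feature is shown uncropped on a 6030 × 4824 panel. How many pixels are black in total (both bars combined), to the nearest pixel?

4848120 pixels

3:2 (1.500) > 5:4 (1.250), so the feature fills the width.
Content height = 6030 × 2/3 ≈ 4020.0000 px.
Leftover height: 4824 − 4020.0000 = 804.0000 px.
Bar area = 804.0000 × 6030 ≈ 4848120 px.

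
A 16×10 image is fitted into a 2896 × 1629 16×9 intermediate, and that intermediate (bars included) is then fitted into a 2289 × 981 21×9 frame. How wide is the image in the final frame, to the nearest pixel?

First fit — 16×10 into 2896×1629 spans the height: 2606.40 × 1629.00.
16×9 in 2289×981: fills the height, so the intermediate becomes 1744.00 × 981.00 — a scale of ×0.6022.
So the image's width is 2606.40 × 0.6022 ≈ 1569.60.

1570 px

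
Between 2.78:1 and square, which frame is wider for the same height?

2.78:1

2.78 and square = 1; 2.78 > 1.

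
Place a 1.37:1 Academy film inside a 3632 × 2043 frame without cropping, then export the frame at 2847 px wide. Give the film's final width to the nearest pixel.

At 3632×2043 the film is height-limited, so width = 2043 × 1.370 ≈ 2798.91 px.
The frame scales by 2847/3632 = 0.7839; 2798.91 × 0.7839 ≈ 2193.97 px.

2194 px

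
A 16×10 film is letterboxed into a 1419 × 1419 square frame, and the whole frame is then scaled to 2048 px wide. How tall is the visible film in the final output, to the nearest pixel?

1280 px

At 1419×1419 the film is width-limited, so height = 1419 × 10/16 ≈ 886.88 px.
Resizing to 2048 px wide multiplies everything by 1.4433: 886.88 → 1280.00 px.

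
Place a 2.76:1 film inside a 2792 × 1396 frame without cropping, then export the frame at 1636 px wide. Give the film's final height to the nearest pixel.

At 2792×1396 the film is width-limited, so height = 2792 / 2.760 ≈ 1011.59 px.
Scaling 2792 → 1636 is ×0.5860, so the height becomes 1011.59 × 0.5860 ≈ 592.75 px.

593 px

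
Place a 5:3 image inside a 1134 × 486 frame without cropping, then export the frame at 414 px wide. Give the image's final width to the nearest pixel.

296 px

Fitted into 1134×486, the image spans the height; its width is 486 × 5/3 ≈ 810.00 px.
Resizing to 414 px wide multiplies everything by 0.3651: 810.00 → 295.71 px.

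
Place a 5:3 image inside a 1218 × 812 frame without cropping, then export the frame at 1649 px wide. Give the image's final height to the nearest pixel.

In the 1218×812 frame the image fills the width: height = 1218 × 3/5 ≈ 730.80 px.
Scaling 1218 → 1649 is ×1.3539, so the height becomes 730.80 × 1.3539 ≈ 989.40 px.

989 px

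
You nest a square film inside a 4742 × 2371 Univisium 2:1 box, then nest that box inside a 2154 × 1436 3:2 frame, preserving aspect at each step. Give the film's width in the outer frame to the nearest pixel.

1077 px

Inside the 4742×2371 canvas the film is height-limited at 2371.00 × 2371.00.
Second fit — the Univisium 2:1 canvas into 2154×1436 spans the width: 2154.00 × 1077.00 (×0.4542 from 4742×2371).
Applying the same ×0.4542: 2371.00 → 1077.00.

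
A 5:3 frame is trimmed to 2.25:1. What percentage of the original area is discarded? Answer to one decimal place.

2.25:1 is wider than 5:3, so the crop keeps the full width and trims the height.
Fraction kept = (1.667)/(2.250) ≈ 74.07%, so 25.93% is lost.

25.9%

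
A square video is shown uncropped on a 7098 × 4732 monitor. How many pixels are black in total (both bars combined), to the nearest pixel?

square is narrower than 3×2, so it spans the full height.
That makes the image 4732.0000 px wide (4732 × 1/1).
7098 − 4732.0000 = 2366.0000 px of bars.
That's 2366.0000 × 4732 ≈ 11195912 black pixels.

11195912 pixels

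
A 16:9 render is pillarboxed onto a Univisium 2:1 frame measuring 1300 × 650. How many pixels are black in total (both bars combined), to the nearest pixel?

93889 pixels

16:9 (1.778) < Univisium 2:1 (2.000), so the render fills the height.
That makes the image 1155.5556 px wide (650 × 16/9).
Black = 1300 − 1155.5556 = 144.4444 px.
Across the 650-px span: 144.4444 × 650 ≈ 93889 px.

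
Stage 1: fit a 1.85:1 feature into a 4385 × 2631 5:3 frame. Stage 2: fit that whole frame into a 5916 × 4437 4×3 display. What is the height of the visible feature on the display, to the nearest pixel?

3198 px

Inside the 4385×2631 canvas the feature is width-limited at 4385.00 × 2370.27.
Second fit — the 5:3 canvas into 5916×4437 spans the width: 5916.00 × 3549.60 (×1.3491 from 4385×2631).
The feature scales with it: height 2370.27 × 1.3491 ≈ 3197.84.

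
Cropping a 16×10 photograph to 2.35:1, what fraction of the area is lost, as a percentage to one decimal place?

Going from 16×10 to 2.35:1 means cutting height while keeping width.
Fraction kept = (1.600)/(2.350) ≈ 68.09%, so 31.91% is lost.

31.9%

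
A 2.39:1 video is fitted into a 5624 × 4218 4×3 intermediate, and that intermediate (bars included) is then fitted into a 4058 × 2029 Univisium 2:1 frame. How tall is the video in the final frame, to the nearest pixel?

2.39:1 in 5624×4218: fills the width, so the video is 5624.00 × 2353.14.
The 4×3 canvas is height-limited in 4058×2029, giving 2705.33 × 2029.00; scale factor 0.4810.
Applying the same ×0.4810: 2353.14 → 1131.94.

1132 px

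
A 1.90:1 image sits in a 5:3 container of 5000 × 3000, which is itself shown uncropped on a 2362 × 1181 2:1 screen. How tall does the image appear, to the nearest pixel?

1036 px

Inside the 5000×3000 canvas the image is width-limited at 5000.00 × 2631.58.
Second fit — the 5:3 canvas into 2362×1181 spans the height: 1968.33 × 1181.00 (×0.3937 from 5000×3000).
The image scales with it: height 2631.58 × 0.3937 ≈ 1035.96.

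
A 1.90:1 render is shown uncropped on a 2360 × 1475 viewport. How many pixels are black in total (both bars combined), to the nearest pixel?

1.90:1 is wider than 16:10, so it spans the full width.
Content height = 2360 / 1.900 ≈ 1242.1053 px.
Black = 1475 − 1242.1053 = 232.8947 px.
That's 232.8947 × 2360 ≈ 549632 black pixels.

549632 pixels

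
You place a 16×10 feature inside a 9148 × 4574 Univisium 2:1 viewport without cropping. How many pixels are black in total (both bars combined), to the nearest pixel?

Since 1.600 < 2.000, the feature is height-limited.
That makes the image 7318.4000 px wide (4574 × 16/10).
Leftover width: 9148 − 7318.4000 = 1829.6000 px.
Bar area = 1829.6000 × 4574 ≈ 8368590 px.

8368590 pixels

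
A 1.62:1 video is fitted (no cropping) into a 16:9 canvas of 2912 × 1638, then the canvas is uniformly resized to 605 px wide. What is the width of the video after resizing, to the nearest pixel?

At 2912×1638 the video is height-limited, so width = 1638 × 1.620 ≈ 2653.56 px.
Scaling 2912 → 605 is ×0.2078, so the width becomes 2653.56 × 0.2078 ≈ 551.31 px.

551 px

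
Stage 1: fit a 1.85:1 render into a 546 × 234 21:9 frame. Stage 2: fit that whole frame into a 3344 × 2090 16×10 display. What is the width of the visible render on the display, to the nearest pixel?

2651 px

Inside the 546×234 canvas the render is height-limited at 432.90 × 234.00.
Second fit — the 21:9 canvas into 3344×2090 spans the width: 3344.00 × 1433.14 (×6.1245 from 546×234).
So the render's width is 432.90 × 6.1245 ≈ 2651.31.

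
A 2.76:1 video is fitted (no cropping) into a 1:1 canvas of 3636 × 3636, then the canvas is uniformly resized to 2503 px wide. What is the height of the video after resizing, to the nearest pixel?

907 px

At 3636×3636 the video is width-limited, so height = 3636 / 2.760 ≈ 1317.39 px.
Scaling 3636 → 2503 is ×0.6884, so the height becomes 1317.39 × 0.6884 ≈ 906.88 px.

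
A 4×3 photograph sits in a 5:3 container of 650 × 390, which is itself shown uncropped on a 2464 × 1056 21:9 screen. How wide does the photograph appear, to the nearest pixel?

1408 px

Inside the 650×390 canvas the photograph is height-limited at 520.00 × 390.00.
Second fit — the 5:3 canvas into 2464×1056 spans the height: 1760.00 × 1056.00 (×2.7077 from 650×390).
The photograph scales with it: width 520.00 × 2.7077 ≈ 1408.00.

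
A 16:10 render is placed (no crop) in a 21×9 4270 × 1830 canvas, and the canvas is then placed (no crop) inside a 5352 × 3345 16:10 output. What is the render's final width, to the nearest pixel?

3670 px

First fit — 16:10 into 4270×1830 spans the height: 2928.00 × 1830.00.
The 21×9 canvas is width-limited in 5352×3345, giving 5352.00 × 2293.71; scale factor 1.2534.
Applying the same ×1.2534: 2928.00 → 3669.94.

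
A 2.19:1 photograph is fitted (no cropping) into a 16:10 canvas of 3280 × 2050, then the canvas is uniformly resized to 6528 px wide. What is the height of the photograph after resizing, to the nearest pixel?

Fitted into 3280×2050, the photograph spans the width; its height is 3280 / 2.190 ≈ 1497.72 px.
The frame scales by 6528/3280 = 1.9902; 1497.72 × 1.9902 ≈ 2980.82 px.

2981 px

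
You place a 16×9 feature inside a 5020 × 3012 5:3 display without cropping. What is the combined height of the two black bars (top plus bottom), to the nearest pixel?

16×9 (1.778) > 5:3 (1.667), so the feature fills the width.
That makes the image 2823.75 px tall (5020 × 9/16).
Black = 3012 − 2823.75 = 188.25 px.

188 px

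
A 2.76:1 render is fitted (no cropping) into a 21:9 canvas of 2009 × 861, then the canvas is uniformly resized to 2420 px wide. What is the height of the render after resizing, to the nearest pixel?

At 2009×861 the render is width-limited, so height = 2009 / 2.760 ≈ 727.90 px.
Resizing to 2420 px wide multiplies everything by 1.2046: 727.90 → 876.81 px.

877 px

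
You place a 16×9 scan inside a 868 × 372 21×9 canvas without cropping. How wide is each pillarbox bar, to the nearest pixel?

16×9 is narrower than 21×9, so it spans the full height.
Content width = 372 × 16/9 ≈ 661.33 px.
Leftover width: 868 − 661.33 = 206.67 px → 103.33 each side.

103 px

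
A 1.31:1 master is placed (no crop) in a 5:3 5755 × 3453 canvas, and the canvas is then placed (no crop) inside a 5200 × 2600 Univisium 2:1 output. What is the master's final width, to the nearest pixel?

1.31:1 in 5755×3453: fills the height, so the master is 4523.43 × 3453.00.
The 5:3 canvas is height-limited in 5200×2600, giving 4333.33 × 2600.00; scale factor 0.7530.
So the master's width is 4523.43 × 0.7530 ≈ 3406.00.

3406 px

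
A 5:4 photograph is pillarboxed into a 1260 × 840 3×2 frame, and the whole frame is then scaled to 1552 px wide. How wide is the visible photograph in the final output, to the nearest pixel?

In the 1260×840 frame the photograph fills the height: width = 840 × 5/4 ≈ 1050.00 px.
The frame scales by 1552/1260 = 1.2317; 1050.00 × 1.2317 ≈ 1293.33 px.

1293 px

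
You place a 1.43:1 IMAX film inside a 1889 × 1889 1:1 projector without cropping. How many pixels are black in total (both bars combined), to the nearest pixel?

1.43:1 IMAX (1.430) > 1:1 (1.000), so the film fills the width.
The film is 1889 / 1.430 ≈ 1320.9790 px tall.
Leftover height: 1889 − 1320.9790 = 568.0210 px.
Across the 1889-px span: 568.0210 × 1889 ≈ 1072992 px.

1072992 pixels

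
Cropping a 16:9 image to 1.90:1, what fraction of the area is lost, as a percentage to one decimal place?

6.4%

Going from 16:9 to 1.90:1 means cutting height while keeping width.
Fraction kept = (1.778)/(1.900) ≈ 93.57%, so 6.43% is lost.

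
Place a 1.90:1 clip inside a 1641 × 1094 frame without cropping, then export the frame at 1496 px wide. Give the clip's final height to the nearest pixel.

787 px

Fitted into 1641×1094, the clip spans the width; its height is 1641 / 1.900 ≈ 863.68 px.
Scaling 1641 → 1496 is ×0.9116, so the height becomes 863.68 × 0.9116 ≈ 787.37 px.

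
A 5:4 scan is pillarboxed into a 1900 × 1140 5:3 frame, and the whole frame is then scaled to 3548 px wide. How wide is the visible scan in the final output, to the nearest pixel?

2661 px

At 1900×1140 the scan is height-limited, so width = 1140 × 5/4 ≈ 1425.00 px.
Scaling 1900 → 3548 is ×1.8674, so the width becomes 1425.00 × 1.8674 ≈ 2661.00 px.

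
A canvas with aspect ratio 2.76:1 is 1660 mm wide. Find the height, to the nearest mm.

At 2.76:1, 1660 / 2.760 ≈ 601.45.

601 mm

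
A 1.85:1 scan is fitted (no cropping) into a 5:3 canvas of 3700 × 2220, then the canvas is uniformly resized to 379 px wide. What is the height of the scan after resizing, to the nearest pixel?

205 px

Fitted into 3700×2220, the scan spans the width; its height is 3700 / 1.850 ≈ 2000.00 px.
Scaling 3700 → 379 is ×0.1024, so the height becomes 2000.00 × 0.1024 ≈ 204.86 px.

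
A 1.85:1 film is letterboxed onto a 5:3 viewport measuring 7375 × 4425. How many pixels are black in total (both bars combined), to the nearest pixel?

Since 1.850 > 1.667, the film is width-limited.
That makes the image 3986.4865 px tall (7375 / 1.850).
Black = 4425 − 3986.4865 = 438.5135 px.
Across the 7375-px span: 438.5135 × 7375 ≈ 3234037 px.

3234037 pixels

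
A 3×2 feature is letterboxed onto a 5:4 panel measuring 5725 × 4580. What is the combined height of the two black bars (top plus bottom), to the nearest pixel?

763 px

Since 1.500 > 1.250, the feature is width-limited.
The feature is 5725 × 2/3 ≈ 3816.67 px tall.
4580 − 3816.67 = 763.33 px of bars.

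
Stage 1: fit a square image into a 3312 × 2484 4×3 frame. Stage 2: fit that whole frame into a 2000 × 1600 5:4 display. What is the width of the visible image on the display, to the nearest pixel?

First fit — square into 3312×2484 spans the height: 2484.00 × 2484.00.
Second fit — the 4×3 canvas into 2000×1600 spans the width: 2000.00 × 1500.00 (×0.6039 from 3312×2484).
So the image's width is 2484.00 × 0.6039 ≈ 1500.00.

1500 px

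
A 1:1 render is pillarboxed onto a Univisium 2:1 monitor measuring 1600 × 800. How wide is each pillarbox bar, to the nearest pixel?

400 px

Since 1.000 < 2.000, the render is height-limited.
Content width = 800 × 1/1 ≈ 800.00 px.
Black = 1600 − 800.00 = 800.00 px, or 400.00 per bar.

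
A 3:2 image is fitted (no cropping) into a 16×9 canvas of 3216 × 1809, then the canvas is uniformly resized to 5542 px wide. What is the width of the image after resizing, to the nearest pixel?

4676 px

Fitted into 3216×1809, the image spans the height; its width is 1809 × 3/2 ≈ 2713.50 px.
The frame scales by 5542/3216 = 1.7233; 2713.50 × 1.7233 ≈ 4676.06 px.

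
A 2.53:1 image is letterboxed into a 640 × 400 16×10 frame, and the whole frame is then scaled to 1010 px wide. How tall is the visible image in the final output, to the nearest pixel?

399 px

Fitted into 640×400, the image spans the width; its height is 640 / 2.530 ≈ 252.96 px.
Scaling 640 → 1010 is ×1.5781, so the height becomes 252.96 × 1.5781 ≈ 399.21 px.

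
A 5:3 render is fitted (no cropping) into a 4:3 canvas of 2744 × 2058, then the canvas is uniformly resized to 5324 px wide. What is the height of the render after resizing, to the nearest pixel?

Fitted into 2744×2058, the render spans the width; its height is 2744 × 3/5 ≈ 1646.40 px.
Scaling 2744 → 5324 is ×1.9402, so the height becomes 1646.40 × 1.9402 ≈ 3194.40 px.

3194 px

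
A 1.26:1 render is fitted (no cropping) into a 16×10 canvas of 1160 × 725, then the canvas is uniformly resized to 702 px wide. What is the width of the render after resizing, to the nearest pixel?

Fitted into 1160×725, the render spans the height; its width is 725 × 1.260 ≈ 913.50 px.
The frame scales by 702/1160 = 0.6052; 913.50 × 0.6052 ≈ 552.83 px.

553 px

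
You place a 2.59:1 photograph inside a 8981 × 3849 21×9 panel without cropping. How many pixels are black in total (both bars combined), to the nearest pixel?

Since 2.590 > 2.333, the photograph is width-limited.
The photograph is 8981 / 2.590 ≈ 3467.5676 px tall.
Black = 3849 − 3467.5676 = 381.4324 px.
That's 381.4324 × 8981 ≈ 3425645 black pixels.

3425645 pixels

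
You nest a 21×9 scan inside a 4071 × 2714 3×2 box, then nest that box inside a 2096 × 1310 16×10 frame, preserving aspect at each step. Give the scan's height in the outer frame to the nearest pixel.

Inside the 4071×2714 canvas the scan is width-limited at 4071.00 × 1744.71.
The 3×2 canvas is height-limited in 2096×1310, giving 1965.00 × 1310.00; scale factor 0.4827.
The scan scales with it: height 1744.71 × 0.4827 ≈ 842.14.

842 px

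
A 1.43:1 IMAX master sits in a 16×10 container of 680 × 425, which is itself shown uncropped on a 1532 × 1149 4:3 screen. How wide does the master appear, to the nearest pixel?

Inside the 680×425 canvas the master is height-limited at 607.75 × 425.00.
16×10 in 1532×1149: fills the width, so the intermediate becomes 1532.00 × 957.50 — a scale of ×2.2529.
The master scales with it: width 607.75 × 2.2529 ≈ 1369.22.

1369 px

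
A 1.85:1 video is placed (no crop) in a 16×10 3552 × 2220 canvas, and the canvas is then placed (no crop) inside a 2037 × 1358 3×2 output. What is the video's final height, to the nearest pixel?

1101 px

First fit — 1.85:1 into 3552×2220 spans the width: 3552.00 × 1920.00.
Second fit — the 16×10 canvas into 2037×1358 spans the width: 2037.00 × 1273.12 (×0.5735 from 3552×2220).
Applying the same ×0.5735: 1920.00 → 1101.08.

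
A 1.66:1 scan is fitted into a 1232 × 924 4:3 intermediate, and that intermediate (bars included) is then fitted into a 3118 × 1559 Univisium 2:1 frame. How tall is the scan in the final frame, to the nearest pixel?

1.66:1 in 1232×924: fills the width, so the scan is 1232.00 × 742.17.
4:3 in 3118×1559: fills the height, so the intermediate becomes 2078.67 × 1559.00 — a scale of ×1.6872.
So the scan's height is 742.17 × 1.6872 ≈ 1252.21.

1252 px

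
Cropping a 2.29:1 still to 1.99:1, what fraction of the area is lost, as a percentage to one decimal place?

13.1%

The height stays; only width is cut (since 1.99:1 is narrower than 2.29:1).
Fraction kept = (1.990)/(2.290) ≈ 86.90%, so 13.10% is lost.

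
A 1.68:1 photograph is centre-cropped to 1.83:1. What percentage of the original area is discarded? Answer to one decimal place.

8.2%

The width stays; only height is cut (since 1.83:1 is wider than 1.68:1).
(1.680)/(1.830) ≈ 0.918 of the area survives, leaving 8.20% discarded.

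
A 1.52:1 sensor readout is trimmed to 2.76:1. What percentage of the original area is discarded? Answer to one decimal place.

2.76:1 is wider than 1.52:1, so the crop keeps the full width and trims the height.
Area ratio = (1.520)/(2.760) = 55.07%; the remaining 44.93% is cropped out.

44.9%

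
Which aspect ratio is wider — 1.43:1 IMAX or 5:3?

5:3

1.43 and 5:3 = 1.667; 1.667 > 1.43.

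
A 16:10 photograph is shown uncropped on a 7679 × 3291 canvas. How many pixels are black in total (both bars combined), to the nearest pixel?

7942499 pixels

16:10 (1.600) < 21:9 (2.333), so the photograph fills the height.
The photograph is 3291 × 16/10 ≈ 5265.6000 px wide.
Black = 7679 − 5265.6000 = 2413.4000 px.
That's 2413.4000 × 3291 ≈ 7942499 black pixels.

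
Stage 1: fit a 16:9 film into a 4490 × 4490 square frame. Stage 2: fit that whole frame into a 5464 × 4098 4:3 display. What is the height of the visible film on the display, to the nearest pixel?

16:9 in 4490×4490: fills the width, so the film is 4490.00 × 2525.62.
Second fit — the square canvas into 5464×4098 spans the height: 4098.00 × 4098.00 (×0.9127 from 4490×4490).
The film scales with it: height 2525.62 × 0.9127 ≈ 2305.12.

2305 px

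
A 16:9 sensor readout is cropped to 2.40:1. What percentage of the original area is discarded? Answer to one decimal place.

The width stays; only height is cut (since 2.40:1 is wider than 16:9).
Fraction kept = (1.778)/(2.400) ≈ 74.07%, so 25.93% is lost.

25.9%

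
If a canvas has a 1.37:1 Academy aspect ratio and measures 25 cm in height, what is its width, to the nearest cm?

34 cm

Width = 25 × 1.370 = 34.25.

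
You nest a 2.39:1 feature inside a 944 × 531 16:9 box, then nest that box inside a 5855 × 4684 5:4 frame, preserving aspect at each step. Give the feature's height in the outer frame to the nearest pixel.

2450 px

First fit — 2.39:1 into 944×531 spans the width: 944.00 × 394.98.
The 16:9 canvas is width-limited in 5855×4684, giving 5855.00 × 3293.44; scale factor 6.2023.
The feature scales with it: height 394.98 × 6.2023 ≈ 2449.79.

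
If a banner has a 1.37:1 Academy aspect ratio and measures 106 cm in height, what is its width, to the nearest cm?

106 × 1.370 = 145.22.

145 cm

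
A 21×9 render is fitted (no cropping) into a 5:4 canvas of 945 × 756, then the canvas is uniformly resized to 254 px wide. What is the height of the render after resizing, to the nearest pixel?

109 px

In the 945×756 frame the render fills the width: height = 945 × 9/21 ≈ 405.00 px.
Scaling 945 → 254 is ×0.2688, so the height becomes 405.00 × 0.2688 ≈ 108.86 px.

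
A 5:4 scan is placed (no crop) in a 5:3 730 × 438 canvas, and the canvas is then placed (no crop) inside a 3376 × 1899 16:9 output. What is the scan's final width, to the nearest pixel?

2374 px

First fit — 5:4 into 730×438 spans the height: 547.50 × 438.00.
5:3 in 3376×1899: fills the height, so the intermediate becomes 3165.00 × 1899.00 — a scale of ×4.3356.
The scan scales with it: width 547.50 × 4.3356 ≈ 2373.75.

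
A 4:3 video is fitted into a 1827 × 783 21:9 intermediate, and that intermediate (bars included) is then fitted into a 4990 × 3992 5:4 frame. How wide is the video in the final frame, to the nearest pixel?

2851 px

4:3 in 1827×783: fills the height, so the video is 1044.00 × 783.00.
The 21:9 canvas is width-limited in 4990×3992, giving 4990.00 × 2138.57; scale factor 2.7313.
The video scales with it: width 1044.00 × 2.7313 ≈ 2851.43.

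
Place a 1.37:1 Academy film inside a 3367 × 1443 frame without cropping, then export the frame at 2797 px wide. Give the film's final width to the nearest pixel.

At 3367×1443 the film is height-limited, so width = 1443 × 1.370 ≈ 1976.91 px.
The frame scales by 2797/3367 = 0.8307; 1976.91 × 0.8307 ≈ 1642.24 px.

1642 px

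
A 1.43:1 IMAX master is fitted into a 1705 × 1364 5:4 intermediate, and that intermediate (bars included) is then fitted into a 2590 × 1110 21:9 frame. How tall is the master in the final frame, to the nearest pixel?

First fit — 1.43:1 IMAX into 1705×1364 spans the width: 1705.00 × 1192.31.
Second fit — the 5:4 canvas into 2590×1110 spans the height: 1387.50 × 1110.00 (×0.8138 from 1705×1364).
The master scales with it: height 1192.31 × 0.8138 ≈ 970.28.

970 px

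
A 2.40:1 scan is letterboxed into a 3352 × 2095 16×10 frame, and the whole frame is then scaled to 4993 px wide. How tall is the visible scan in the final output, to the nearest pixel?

2080 px

At 3352×2095 the scan is width-limited, so height = 3352 / 2.400 ≈ 1396.67 px.
Resizing to 4993 px wide multiplies everything by 1.4896: 1396.67 → 2080.42 px.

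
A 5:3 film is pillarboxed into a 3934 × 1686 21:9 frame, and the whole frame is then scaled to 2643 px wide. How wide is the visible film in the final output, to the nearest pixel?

Fitted into 3934×1686, the film spans the height; its width is 1686 × 5/3 ≈ 2810.00 px.
Resizing to 2643 px wide multiplies everything by 0.6718: 2810.00 → 1887.86 px.

1888 px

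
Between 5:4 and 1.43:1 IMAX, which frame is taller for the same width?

5:4 = 1.25 and 1.43; 1.43 > 1.25. The smaller width-to-height ratio is the taller frame.

5:4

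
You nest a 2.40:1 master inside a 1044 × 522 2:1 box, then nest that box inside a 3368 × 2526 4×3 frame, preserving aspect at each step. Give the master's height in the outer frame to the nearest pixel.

1403 px

2.40:1 in 1044×522: fills the width, so the master is 1044.00 × 435.00.
Second fit — the 2:1 canvas into 3368×2526 spans the width: 3368.00 × 1684.00 (×3.2261 from 1044×522).
Applying the same ×3.2261: 435.00 → 1403.33.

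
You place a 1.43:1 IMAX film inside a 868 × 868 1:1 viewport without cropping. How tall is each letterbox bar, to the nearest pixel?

Since 1.430 > 1.000, the film is width-limited.
The film is 868 / 1.430 ≈ 606.99 px tall.
Black = 868 − 606.99 = 261.01 px, or 130.50 per bar.

131 px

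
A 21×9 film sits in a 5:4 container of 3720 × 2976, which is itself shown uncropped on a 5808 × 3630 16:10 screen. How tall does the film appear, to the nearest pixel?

First fit — 21×9 into 3720×2976 spans the width: 3720.00 × 1594.29.
5:4 in 5808×3630: fills the height, so the intermediate becomes 4537.50 × 3630.00 — a scale of ×1.2198.
So the film's height is 1594.29 × 1.2198 ≈ 1944.64.

1945 px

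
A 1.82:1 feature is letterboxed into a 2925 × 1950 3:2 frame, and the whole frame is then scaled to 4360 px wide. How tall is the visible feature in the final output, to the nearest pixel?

At 2925×1950 the feature is width-limited, so height = 2925 / 1.820 ≈ 1607.14 px.
The frame scales by 4360/2925 = 1.4906; 1607.14 × 1.4906 ≈ 2395.60 px.

2396 px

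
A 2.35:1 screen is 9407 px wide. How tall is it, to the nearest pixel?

4003 px

9407 / 2.350 = 4002.98.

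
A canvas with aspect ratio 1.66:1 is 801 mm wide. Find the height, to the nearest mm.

801 / 1.660 = 482.53.

483 mm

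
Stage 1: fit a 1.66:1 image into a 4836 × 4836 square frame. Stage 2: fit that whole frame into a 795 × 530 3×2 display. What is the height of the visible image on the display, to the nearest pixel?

319 px

First fit — 1.66:1 into 4836×4836 spans the width: 4836.00 × 2913.25.
The square canvas is height-limited in 795×530, giving 530.00 × 530.00; scale factor 0.1096.
Applying the same ×0.1096: 2913.25 → 319.28.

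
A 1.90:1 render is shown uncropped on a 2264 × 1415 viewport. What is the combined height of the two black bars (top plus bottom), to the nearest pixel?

223 px

1.90:1 is wider than 16:10, so it spans the full width.
The render is 2264 / 1.900 ≈ 1191.58 px tall.
Leftover height: 1415 − 1191.58 = 223.42 px.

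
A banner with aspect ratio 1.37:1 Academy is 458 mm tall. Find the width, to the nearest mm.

Width = 458 × 1.370 = 627.46.

627 mm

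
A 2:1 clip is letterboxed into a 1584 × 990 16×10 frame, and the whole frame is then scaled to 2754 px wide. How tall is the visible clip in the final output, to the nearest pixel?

1377 px

In the 1584×990 frame the clip fills the width: height = 1584 × 1/2 ≈ 792.00 px.
Resizing to 2754 px wide multiplies everything by 1.7386: 792.00 → 1377.00 px.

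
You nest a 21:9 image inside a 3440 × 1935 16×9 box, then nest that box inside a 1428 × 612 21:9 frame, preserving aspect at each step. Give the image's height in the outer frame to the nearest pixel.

21:9 in 3440×1935: fills the width, so the image is 3440.00 × 1474.29.
Second fit — the 16×9 canvas into 1428×612 spans the height: 1088.00 × 612.00 (×0.3163 from 3440×1935).
So the image's height is 1474.29 × 0.3163 ≈ 466.29.

466 px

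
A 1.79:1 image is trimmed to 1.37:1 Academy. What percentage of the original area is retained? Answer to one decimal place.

The height stays; only width is cut (since 1.37:1 Academy is narrower than 1.79:1).
Fraction kept = (1.370)/(1.790) ≈ 76.54%.

76.5%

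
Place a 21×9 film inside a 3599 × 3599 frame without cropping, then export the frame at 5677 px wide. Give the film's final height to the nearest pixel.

In the 3599×3599 frame the film fills the width: height = 3599 × 9/21 ≈ 1542.43 px.
The frame scales by 5677/3599 = 1.5774; 1542.43 × 1.5774 ≈ 2433.00 px.

2433 px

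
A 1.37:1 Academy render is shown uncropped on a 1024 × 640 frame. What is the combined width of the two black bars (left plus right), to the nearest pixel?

1.37:1 Academy (1.370) < 16×10 (1.600), so the render fills the height.
That makes the image 876.80 px wide (640 × 1.370).
Black = 1024 − 876.80 = 147.20 px.

147 px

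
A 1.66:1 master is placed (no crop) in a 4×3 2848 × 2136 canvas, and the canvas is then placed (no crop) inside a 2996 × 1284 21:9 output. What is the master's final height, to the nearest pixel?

First fit — 1.66:1 into 2848×2136 spans the width: 2848.00 × 1715.66.
The 4×3 canvas is height-limited in 2996×1284, giving 1712.00 × 1284.00; scale factor 0.6011.
So the master's height is 1715.66 × 0.6011 ≈ 1031.33.

1031 px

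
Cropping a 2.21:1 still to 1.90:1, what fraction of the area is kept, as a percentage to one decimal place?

86.0%

The height stays; only width is cut (since 1.90:1 is narrower than 2.21:1).
Area ratio = (1.900)/(2.210) = 85.97% retained.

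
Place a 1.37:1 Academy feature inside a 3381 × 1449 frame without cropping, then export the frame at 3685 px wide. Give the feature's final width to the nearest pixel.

2164 px

In the 3381×1449 frame the feature fills the height: width = 1449 × 1.370 ≈ 1985.13 px.
The frame scales by 3685/3381 = 1.0899; 1985.13 × 1.0899 ≈ 2163.62 px.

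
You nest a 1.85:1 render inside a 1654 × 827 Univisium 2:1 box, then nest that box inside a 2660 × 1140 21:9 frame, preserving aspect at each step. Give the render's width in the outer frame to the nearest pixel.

2109 px

1.85:1 in 1654×827: fills the height, so the render is 1529.95 × 827.00.
The Univisium 2:1 canvas is height-limited in 2660×1140, giving 2280.00 × 1140.00; scale factor 1.3785.
The render scales with it: width 1529.95 × 1.3785 ≈ 2109.00.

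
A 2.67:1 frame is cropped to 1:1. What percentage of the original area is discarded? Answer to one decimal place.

1:1 is narrower than 2.67:1, so the crop keeps the full height and trims the width.
Area ratio = (1.000)/(2.670) = 37.45%; the remaining 62.55% is cropped out.

62.5%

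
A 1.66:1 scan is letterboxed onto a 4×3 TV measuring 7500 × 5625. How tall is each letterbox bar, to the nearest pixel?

553 px

1.66:1 (1.660) > 4×3 (1.333), so the scan fills the width.
Content height = 7500 / 1.660 ≈ 4518.07 px.
Black = 5625 − 4518.07 = 1106.93 px, or 553.46 per bar.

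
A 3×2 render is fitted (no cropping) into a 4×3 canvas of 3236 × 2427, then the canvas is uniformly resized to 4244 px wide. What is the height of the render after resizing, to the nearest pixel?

2829 px

Fitted into 3236×2427, the render spans the width; its height is 3236 × 2/3 ≈ 2157.33 px.
The frame scales by 4244/3236 = 1.3115; 2157.33 × 1.3115 ≈ 2829.33 px.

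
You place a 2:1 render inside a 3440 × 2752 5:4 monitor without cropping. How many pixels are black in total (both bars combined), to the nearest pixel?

3550080 pixels

2:1 is wider than 5:4, so it spans the full width.
That makes the image 1720.0000 px tall (3440 × 1/2).
Black = 2752 − 1720.0000 = 1032.0000 px.
That's 1032.0000 × 3440 ≈ 3550080 black pixels.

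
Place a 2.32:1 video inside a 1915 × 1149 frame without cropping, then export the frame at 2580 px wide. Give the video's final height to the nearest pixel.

At 1915×1149 the video is width-limited, so height = 1915 / 2.320 ≈ 825.43 px.
Scaling 1915 → 2580 is ×1.3473, so the height becomes 825.43 × 1.3473 ≈ 1112.07 px.

1112 px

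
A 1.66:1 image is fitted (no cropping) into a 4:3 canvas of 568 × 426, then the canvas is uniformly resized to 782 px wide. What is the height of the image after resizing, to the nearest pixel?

471 px

Fitted into 568×426, the image spans the width; its height is 568 / 1.660 ≈ 342.17 px.
Scaling 568 → 782 is ×1.3768, so the height becomes 342.17 × 1.3768 ≈ 471.08 px.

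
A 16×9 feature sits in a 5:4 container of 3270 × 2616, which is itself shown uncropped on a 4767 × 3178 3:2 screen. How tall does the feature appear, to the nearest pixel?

2235 px

16×9 in 3270×2616: fills the width, so the feature is 3270.00 × 1839.38.
Second fit — the 5:4 canvas into 4767×3178 spans the height: 3972.50 × 3178.00 (×1.2148 from 3270×2616).
Applying the same ×1.2148: 1839.38 → 2234.53.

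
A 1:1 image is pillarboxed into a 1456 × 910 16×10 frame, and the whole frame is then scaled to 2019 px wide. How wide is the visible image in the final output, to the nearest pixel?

At 1456×910 the image is height-limited, so width = 910 × 1/1 ≈ 910.00 px.
Resizing to 2019 px wide multiplies everything by 1.3867: 910.00 → 1261.88 px.

1262 px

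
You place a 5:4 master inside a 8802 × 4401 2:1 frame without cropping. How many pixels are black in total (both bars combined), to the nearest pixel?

Since 1.250 < 2.000, the master is height-limited.
That makes the image 5501.2500 px wide (4401 × 5/4).
Leftover width: 8802 − 5501.2500 = 3300.7500 px.
That's 3300.7500 × 4401 ≈ 14526601 black pixels.

14526601 pixels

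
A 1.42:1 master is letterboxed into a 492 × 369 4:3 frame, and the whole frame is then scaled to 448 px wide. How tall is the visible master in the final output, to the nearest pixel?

In the 492×369 frame the master fills the width: height = 492 / 1.420 ≈ 346.48 px.
Resizing to 448 px wide multiplies everything by 0.9106: 346.48 → 315.49 px.

315 px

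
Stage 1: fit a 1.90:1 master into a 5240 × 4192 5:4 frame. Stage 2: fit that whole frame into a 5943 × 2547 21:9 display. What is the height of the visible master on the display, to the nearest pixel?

1.90:1 in 5240×4192: fills the width, so the master is 5240.00 × 2757.89.
5:4 in 5943×2547: fills the height, so the intermediate becomes 3183.75 × 2547.00 — a scale of ×0.6076.
Applying the same ×0.6076: 2757.89 → 1675.66.

1676 px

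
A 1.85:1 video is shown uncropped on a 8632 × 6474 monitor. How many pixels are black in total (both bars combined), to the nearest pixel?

15607123 pixels

1.85:1 (1.850) > 4:3 (1.333), so the video fills the width.
That makes the image 4665.9459 px tall (8632 / 1.850).
Black = 6474 − 4665.9459 = 1808.0541 px.
That's 1808.0541 × 8632 ≈ 15607123 black pixels.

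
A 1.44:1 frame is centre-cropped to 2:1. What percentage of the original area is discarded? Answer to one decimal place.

2:1 is wider than 1.44:1, so the crop keeps the full width and trims the height.
(1.440)/(2.000) ≈ 0.720 of the area survives, leaving 28.00% discarded.

28.0%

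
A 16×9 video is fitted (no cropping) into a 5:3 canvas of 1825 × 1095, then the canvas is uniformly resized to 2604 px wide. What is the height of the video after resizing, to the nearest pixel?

1465 px

In the 1825×1095 frame the video fills the width: height = 1825 × 9/16 ≈ 1026.56 px.
The frame scales by 2604/1825 = 1.4268; 1026.56 × 1.4268 ≈ 1464.75 px.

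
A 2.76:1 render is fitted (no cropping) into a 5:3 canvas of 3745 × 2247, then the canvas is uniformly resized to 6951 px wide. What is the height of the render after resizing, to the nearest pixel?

Fitted into 3745×2247, the render spans the width; its height is 3745 / 2.760 ≈ 1356.88 px.
The frame scales by 6951/3745 = 1.8561; 1356.88 × 1.8561 ≈ 2518.48 px.

2518 px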